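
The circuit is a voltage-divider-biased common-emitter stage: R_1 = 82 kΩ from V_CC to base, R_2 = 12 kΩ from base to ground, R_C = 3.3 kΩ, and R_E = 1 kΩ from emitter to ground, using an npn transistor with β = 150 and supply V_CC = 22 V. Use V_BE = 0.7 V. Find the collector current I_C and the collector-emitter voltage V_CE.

Thevenize the base divider: V_Th = V_CC·R_2/(R_1+R_2) = 22×12/94 = 2.81 V, R_Th = R_1‖R_2 = 10.5 kΩ.
Base-emitter loop: V_Th = I_B·R_Th + V_BE + (β+1)I_B·R_E, so I_B = (2.81 − 0.7) / (10.5 + 151×1) = 0.0131 mA.
I_C = β·I_B = 150×0.0131 = 1.96 mA, and I_E = (β+1)I_B = 1.97 mA.
V_CE = V_CC − I_C·R_C − I_E·R_E = 22 − 1.96×3.3 − 1.97×1 = 13.6 V.
V_CE = 13.6 V > 0.2 V confirms active-region operation.

I_C ≈ 2 mA, V_CE ≈ 14 V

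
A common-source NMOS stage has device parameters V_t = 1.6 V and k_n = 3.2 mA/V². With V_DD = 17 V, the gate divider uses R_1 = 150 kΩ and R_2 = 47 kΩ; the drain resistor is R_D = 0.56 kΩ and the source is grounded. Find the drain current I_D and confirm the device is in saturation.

I_D ≈ 9.6 mA

V_G = V_DD·R_2/(R_1+R_2) = 17×47/197 = 4.06 V. With the source grounded, V_GS = V_G = 4.06 V.
Assume saturation: I_D = (k_n/2)(V_GS − V_t)² = (3.2/2)×(4.06 − 1.6)² = 1.6×2.46² = 9.65 mA.
V_DS = V_DD − I_D·R_D = 17 − 9.65×0.56 = 11.6 V.
Saturation requires V_DS ≥ V_GS − V_t = 2.46 V; 11.6 ≥ 2.46 ✓.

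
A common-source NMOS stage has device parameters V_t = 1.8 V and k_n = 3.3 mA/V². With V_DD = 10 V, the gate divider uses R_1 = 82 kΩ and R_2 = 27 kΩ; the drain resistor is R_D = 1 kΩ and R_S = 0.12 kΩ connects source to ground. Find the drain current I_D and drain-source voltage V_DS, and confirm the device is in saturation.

V_G = V_DD·R_2/(R_1+R_2) = 10×27/109 = 2.48 V.
Assume saturation: I_D = (k_n/2)(V_GS − V_t)² with V_GS = V_G − I_D·R_S = 2.48 − 0.12·I_D.
Substituting gives 0.0238·I_D² − 1.27·I_D + 0.756 = 0, with roots I_D = 0.603 or 52.8 mA.
The root I_D = 52.8 mA gives V_GS = -3.86 V ≤ V_t, so take I_D = 0.603 mA.
Then V_GS = 2.4 V and V_DS = V_DD − I_D(R_D+R_S) = 10 − 0.603×1.12 = 9.32 V.
Saturation requires V_DS ≥ V_GS − V_t = 0.605 V; 9.32 ≥ 0.605 ✓.

I_D ≈ 0.6 mA, V_DS ≈ 9.3 V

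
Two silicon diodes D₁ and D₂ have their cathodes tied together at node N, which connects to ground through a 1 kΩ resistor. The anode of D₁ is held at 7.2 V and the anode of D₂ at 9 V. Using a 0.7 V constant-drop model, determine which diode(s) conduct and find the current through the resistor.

Assume both conduct. Then node N would need to be at both 7.2−0.7 = 6.5 V and 9−0.7 = 8.3 V, which is impossible.
Assume only D₂ conducts: V_N = 9 − 0.7 = 8.3 V, so I_R = 8.3/1 = 8.3 mA.
Check D₁: its anode-to-cathode voltage is 7.2 − 8.3 = -1.1 V < 0.7 V, so it is off. The assumption is consistent.

Only D₂ conducts; I_R ≈ 8.3 mA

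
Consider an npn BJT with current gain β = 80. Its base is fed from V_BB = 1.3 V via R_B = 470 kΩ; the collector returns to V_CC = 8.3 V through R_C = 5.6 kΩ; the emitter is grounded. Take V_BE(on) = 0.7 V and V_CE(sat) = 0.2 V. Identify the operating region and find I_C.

Assume active. Base-emitter loop: I_B = (V_BB − V_BE)/R_B = (1.3 − 0.7)/470 = 0.00128 mA.
I_C = β·I_B = 80×0.00128 = 0.102 mA.
V_CE = V_CC − I_C·R_C = 8.3 − 0.102×5.6 = 7.73 V > V_CE(sat), so the active-region assumption holds.

active; I_C ≈ 0.1 mA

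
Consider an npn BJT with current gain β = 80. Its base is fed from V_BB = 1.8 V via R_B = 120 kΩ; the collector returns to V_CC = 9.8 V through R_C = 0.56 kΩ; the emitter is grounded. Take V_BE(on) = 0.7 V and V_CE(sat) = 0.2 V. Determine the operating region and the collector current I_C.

active; I_C ≈ 0.73 mA

Assume active. Base-emitter loop: I_B = (V_BB − V_BE)/R_B = (1.8 − 0.7)/120 = 0.00917 mA.
I_C = β·I_B = 80×0.00917 = 0.733 mA.
V_CE = V_CC − I_C·R_C = 9.8 − 0.733×0.56 = 9.39 V > V_CE(sat), so the active-region assumption holds.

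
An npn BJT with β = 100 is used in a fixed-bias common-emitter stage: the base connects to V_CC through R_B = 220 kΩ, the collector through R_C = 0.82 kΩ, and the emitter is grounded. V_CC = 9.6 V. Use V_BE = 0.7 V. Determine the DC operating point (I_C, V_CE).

Base loop: V_CC = I_B·R_B + V_BE, so I_B = (9.6 − 0.7)/220 kΩ = 0.0405 mA.
In the active region I_C = β·I_B = 100 × 0.0405 = 4.05 mA.
Collector loop: V_CE = V_CC − I_C·R_C = 9.6 − 4.05×0.82 = 6.28 V.
Since V_CE = 6.28 V > V_CE(sat) ≈ 0.2 V, the transistor is in the active region as assumed.

I_C ≈ 4 mA, V_CE ≈ 6.3 V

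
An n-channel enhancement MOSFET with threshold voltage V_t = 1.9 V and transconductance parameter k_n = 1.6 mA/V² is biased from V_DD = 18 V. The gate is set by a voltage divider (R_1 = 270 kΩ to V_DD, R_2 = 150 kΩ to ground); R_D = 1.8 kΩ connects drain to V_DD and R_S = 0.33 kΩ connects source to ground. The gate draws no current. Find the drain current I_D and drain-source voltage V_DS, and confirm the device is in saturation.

V_G = V_DD·R_2/(R_1+R_2) = 18×150/420 = 6.43 V.
Assume saturation: I_D = (k_n/2)(V_GS − V_t)² with V_GS = V_G − I_D·R_S = 6.43 − 0.33·I_D.
Substituting gives 0.0871·I_D² − 3.39·I_D + 16.4 = 0, with roots I_D = 5.66 or 33.3 mA.
The root I_D = 33.3 mA gives V_GS = -4.55 V ≤ V_t, so take I_D = 5.66 mA.
Then V_GS = 4.56 V and V_DS = V_DD − I_D(R_D+R_S) = 18 − 5.66×2.13 = 5.94 V.
Saturation requires V_DS ≥ V_GS − V_t = 2.66 V; 5.94 ≥ 2.66 ✓.

I_D ≈ 5.7 mA, V_DS ≈ 5.9 V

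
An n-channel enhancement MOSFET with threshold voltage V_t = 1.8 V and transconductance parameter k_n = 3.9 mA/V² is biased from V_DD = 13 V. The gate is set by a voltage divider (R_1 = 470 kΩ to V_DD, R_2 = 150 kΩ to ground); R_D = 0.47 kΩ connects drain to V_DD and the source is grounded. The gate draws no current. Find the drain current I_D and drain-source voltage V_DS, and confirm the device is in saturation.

V_G = V_DD·R_2/(R_1+R_2) = 13×150/620 = 3.15 V. With the source grounded, V_GS = V_G = 3.15 V.
Assume saturation: I_D = (k_n/2)(V_GS − V_t)² = (3.9/2)×(3.15 − 1.8)² = 1.95×1.35² = 3.53 mA.
V_DS = V_DD − I_D·R_D = 13 − 3.53×0.47 = 11.3 V.
Saturation requires V_DS ≥ V_GS − V_t = 1.35 V; 11.3 ≥ 1.35 ✓.

I_D ≈ 3.5 mA, V_DS ≈ 11 V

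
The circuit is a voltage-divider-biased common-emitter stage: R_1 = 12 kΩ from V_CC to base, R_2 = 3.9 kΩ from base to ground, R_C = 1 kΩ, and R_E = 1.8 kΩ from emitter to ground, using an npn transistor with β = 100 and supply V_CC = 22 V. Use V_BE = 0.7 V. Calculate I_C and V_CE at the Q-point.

I_C ≈ 2.5 mA, V_CE ≈ 15 V

Thevenize the base divider: V_Th = V_CC·R_2/(R_1+R_2) = 22×3.9/15.9 = 5.4 V, R_Th = R_1‖R_2 = 2.94 kΩ.
Base-emitter loop: V_Th = I_B·R_Th + V_BE + (β+1)I_B·R_E, so I_B = (5.4 − 0.7) / (2.94 + 101×1.8) = 0.0254 mA.
I_C = β·I_B = 100×0.0254 = 2.54 mA, and I_E = (β+1)I_B = 2.57 mA.
V_CE = V_CC − I_C·R_C − I_E·R_E = 22 − 2.54×1 − 2.57×1.8 = 14.8 V.
V_CE = 14.8 V > 0.2 V confirms active-region operation.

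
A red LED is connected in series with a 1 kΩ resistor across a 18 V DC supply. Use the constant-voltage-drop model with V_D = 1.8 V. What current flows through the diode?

I ≈ 16 mA

KVL around the loop: 18 = V_D + I·R = 1.8 + I × 1 kΩ.
So I = (18 − 1.8) / 1 kΩ = 16.2 / 1 = 16.2 mA.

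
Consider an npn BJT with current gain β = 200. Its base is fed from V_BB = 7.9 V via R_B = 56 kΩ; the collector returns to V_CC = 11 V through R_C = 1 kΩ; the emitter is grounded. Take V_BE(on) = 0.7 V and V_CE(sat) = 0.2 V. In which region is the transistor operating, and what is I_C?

Assume active: I_B = (7.9 − 0.7)/56 = 0.129 mA, giving I_C = β·I_B = 25.7 mA.
But then V_CE = 11 − 25.7×1 = -14.7 V < V_CE(sat) = 0.2 V — impossible in the active region.
So the transistor is saturated. With V_CE = 0.2 V, I_C = (V_CC − 0.2)/R_C = 10.8/1 = 10.8 mA.
Check: β·I_B = 25.7 mA > I_C = 10.8 mA, confirming saturation.

saturation; I_C ≈ 11 mA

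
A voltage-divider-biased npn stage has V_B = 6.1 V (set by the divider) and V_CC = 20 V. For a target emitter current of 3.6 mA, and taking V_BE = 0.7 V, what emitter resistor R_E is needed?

R_E ≈ 1.5 kΩ

V_E = V_B − V_BE = 6.1 − 0.7 = 5.4 V.
R_E = V_E / I_E = 5.4 / 3.6 = 1.5 kΩ.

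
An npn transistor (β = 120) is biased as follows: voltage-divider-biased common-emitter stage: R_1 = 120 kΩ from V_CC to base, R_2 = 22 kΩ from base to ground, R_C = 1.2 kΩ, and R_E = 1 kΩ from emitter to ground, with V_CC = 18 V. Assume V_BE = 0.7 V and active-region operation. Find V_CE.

V_CE ≈ 14 V

Thevenize the base divider: V_Th = V_CC·R_2/(R_1+R_2) = 18×22/142 = 2.79 V, R_Th = R_1‖R_2 = 18.6 kΩ.
Base-emitter loop: V_Th = I_B·R_Th + V_BE + (β+1)I_B·R_E, so I_B = (2.79 − 0.7) / (18.6 + 121×1) = 0.015 mA.
I_C = β·I_B = 120×0.015 = 1.8 mA, and I_E = (β+1)I_B = 1.81 mA.
V_CE = V_CC − I_C·R_C − I_E·R_E = 18 − 1.8×1.2 − 1.81×1 = 14 V.
V_CE = 14 V > 0.2 V confirms active-region operation.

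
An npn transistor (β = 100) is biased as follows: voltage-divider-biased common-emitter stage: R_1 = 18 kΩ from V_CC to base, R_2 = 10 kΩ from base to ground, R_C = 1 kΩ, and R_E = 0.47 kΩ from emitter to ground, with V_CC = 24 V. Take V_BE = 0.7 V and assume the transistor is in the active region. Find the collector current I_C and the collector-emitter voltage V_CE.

I_C ≈ 15 mA, V_CE ≈ 2.5 V

Thevenize the base divider: V_Th = V_CC·R_2/(R_1+R_2) = 24×10/28 = 8.57 V, R_Th = R_1‖R_2 = 6.43 kΩ.
Base-emitter loop: V_Th = I_B·R_Th + V_BE + (β+1)I_B·R_E, so I_B = (8.57 − 0.7) / (6.43 + 101×0.47) = 0.146 mA.
I_C = β·I_B = 100×0.146 = 14.6 mA, and I_E = (β+1)I_B = 14.8 mA.
V_CE = V_CC − I_C·R_C − I_E·R_E = 24 − 14.6×1 − 14.8×0.47 = 2.46 V.
V_CE = 2.46 V > 0.2 V confirms active-region operation.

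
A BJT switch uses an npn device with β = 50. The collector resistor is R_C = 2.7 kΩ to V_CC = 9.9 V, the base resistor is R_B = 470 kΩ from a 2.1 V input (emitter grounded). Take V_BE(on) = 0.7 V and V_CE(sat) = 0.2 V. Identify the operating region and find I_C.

Assume active. Base-emitter loop: I_B = (V_BB − V_BE)/R_B = (2.1 − 0.7)/470 = 0.00298 mA.
I_C = β·I_B = 50×0.00298 = 0.149 mA.
V_CE = V_CC − I_C·R_C = 9.9 − 0.149×2.7 = 9.5 V > V_CE(sat), so the active-region assumption holds.

active; I_C ≈ 0.15 mA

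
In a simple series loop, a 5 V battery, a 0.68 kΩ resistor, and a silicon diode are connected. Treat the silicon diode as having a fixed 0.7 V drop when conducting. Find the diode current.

KVL around the loop: 5 = V_D + I·R = 0.7 + I × 0.68 kΩ.
So I = (5 − 0.7) / 0.68 kΩ = 4.3 / 0.68 = 6.32 mA.

I ≈ 6.3 mA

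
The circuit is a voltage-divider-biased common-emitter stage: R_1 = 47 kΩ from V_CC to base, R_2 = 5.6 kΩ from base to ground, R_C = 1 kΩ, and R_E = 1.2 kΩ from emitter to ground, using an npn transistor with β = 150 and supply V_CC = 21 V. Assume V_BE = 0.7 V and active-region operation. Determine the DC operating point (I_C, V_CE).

I_C ≈ 1.2 mA, V_CE ≈ 18 V

Thevenize the base divider: V_Th = V_CC·R_2/(R_1+R_2) = 21×5.6/52.6 = 2.24 V, R_Th = R_1‖R_2 = 5 kΩ.
Base-emitter loop: V_Th = I_B·R_Th + V_BE + (β+1)I_B·R_E, so I_B = (2.24 − 0.7) / (5 + 151×1.2) = 0.00825 mA.
I_C = β·I_B = 150×0.00825 = 1.24 mA, and I_E = (β+1)I_B = 1.25 mA.
V_CE = V_CC − I_C·R_C − I_E·R_E = 21 − 1.24×1 − 1.25×1.2 = 18.3 V.
V_CE = 18.3 V > 0.2 V confirms active-region operation.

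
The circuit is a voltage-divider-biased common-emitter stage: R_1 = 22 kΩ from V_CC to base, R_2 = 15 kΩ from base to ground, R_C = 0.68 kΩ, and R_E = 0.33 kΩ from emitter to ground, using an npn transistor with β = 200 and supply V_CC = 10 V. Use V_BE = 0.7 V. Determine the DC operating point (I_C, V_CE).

Thevenize the base divider: V_Th = V_CC·R_2/(R_1+R_2) = 10×15/37 = 4.05 V, R_Th = R_1‖R_2 = 8.92 kΩ.
Base-emitter loop: V_Th = I_B·R_Th + V_BE + (β+1)I_B·R_E, so I_B = (4.05 − 0.7) / (8.92 + 201×0.33) = 0.0446 mA.
I_C = β·I_B = 200×0.0446 = 8.91 mA, and I_E = (β+1)I_B = 8.96 mA.
V_CE = V_CC − I_C·R_C − I_E·R_E = 10 − 8.91×0.68 − 8.96×0.33 = 0.982 V.
V_CE = 0.982 V > 0.2 V confirms active-region operation.

I_C ≈ 8.9 mA, V_CE ≈ 0.98 V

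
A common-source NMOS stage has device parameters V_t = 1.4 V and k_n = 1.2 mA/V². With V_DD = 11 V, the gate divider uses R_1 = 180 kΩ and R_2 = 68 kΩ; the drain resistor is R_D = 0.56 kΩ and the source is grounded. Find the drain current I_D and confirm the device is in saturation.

I_D ≈ 1.6 mA

V_G = V_DD·R_2/(R_1+R_2) = 11×68/248 = 3.02 V. With the source grounded, V_GS = V_G = 3.02 V.
Assume saturation: I_D = (k_n/2)(V_GS − V_t)² = (1.2/2)×(3.02 − 1.4)² = 0.6×1.62² = 1.57 mA.
V_DS = V_DD − I_D·R_D = 11 − 1.57×0.56 = 10.1 V.
Saturation requires V_DS ≥ V_GS − V_t = 1.62 V; 10.1 ≥ 1.62 ✓.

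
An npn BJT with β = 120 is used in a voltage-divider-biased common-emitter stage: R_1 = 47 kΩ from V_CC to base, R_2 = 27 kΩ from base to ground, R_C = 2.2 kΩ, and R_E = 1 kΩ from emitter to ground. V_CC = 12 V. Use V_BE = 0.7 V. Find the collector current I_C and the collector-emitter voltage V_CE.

Thevenize the base divider: V_Th = V_CC·R_2/(R_1+R_2) = 12×27/74 = 4.38 V, R_Th = R_1‖R_2 = 17.1 kΩ.
Base-emitter loop: V_Th = I_B·R_Th + V_BE + (β+1)I_B·R_E, so I_B = (4.38 − 0.7) / (17.1 + 121×1) = 0.0266 mA.
I_C = β·I_B = 120×0.0266 = 3.2 mA, and I_E = (β+1)I_B = 3.22 mA.
V_CE = V_CC − I_C·R_C − I_E·R_E = 12 − 3.2×2.2 − 3.22×1 = 1.75 V.
V_CE = 1.75 V > 0.2 V confirms active-region operation.

I_C ≈ 3.2 mA, V_CE ≈ 1.7 V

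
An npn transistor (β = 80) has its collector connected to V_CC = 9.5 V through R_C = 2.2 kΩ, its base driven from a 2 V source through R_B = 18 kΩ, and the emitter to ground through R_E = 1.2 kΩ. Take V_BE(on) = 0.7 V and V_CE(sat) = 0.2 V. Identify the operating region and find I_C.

active; I_C ≈ 0.9 mA

Assume active. Base-emitter loop: I_B = (V_BB − V_BE)/(R_B + (β+1)R_E) = (2 − 0.7)/(18 + 81×1.2) = 0.0113 mA.
I_C = β·I_B = 80×0.0113 = 0.903 mA.
V_CE = V_CC − I_C·R_C − I_E·R_E = 9.5 − 0.903×2.2 − 0.914×1.2 = 6.42 V > V_CE(sat), so the active-region assumption holds.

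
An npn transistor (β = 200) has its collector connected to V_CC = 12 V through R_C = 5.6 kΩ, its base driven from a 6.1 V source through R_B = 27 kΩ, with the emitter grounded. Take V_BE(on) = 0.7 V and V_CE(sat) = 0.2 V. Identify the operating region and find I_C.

saturation; I_C ≈ 2.1 mA

Assume active: I_B = (6.1 − 0.7)/27 = 0.2 mA, giving I_C = β·I_B = 40 mA.
But then V_CE = 12 − 40×5.6 = -212 V < V_CE(sat) = 0.2 V — impossible in the active region.
So the transistor is saturated. With V_CE = 0.2 V, I_C = (V_CC − 0.2)/R_C = 11.8/5.6 = 2.11 mA.
Check: β·I_B = 40 mA > I_C = 2.11 mA, confirming saturation.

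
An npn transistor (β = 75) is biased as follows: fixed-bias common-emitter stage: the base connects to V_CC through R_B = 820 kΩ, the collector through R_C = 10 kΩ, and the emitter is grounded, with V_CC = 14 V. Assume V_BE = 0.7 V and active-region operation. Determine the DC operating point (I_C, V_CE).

Base loop: V_CC = I_B·R_B + V_BE, so I_B = (14 − 0.7)/820 kΩ = 0.0162 mA.
In the active region I_C = β·I_B = 75 × 0.0162 = 1.22 mA.
Collector loop: V_CE = V_CC − I_C·R_C = 14 − 1.22×10 = 1.84 V.
Since V_CE = 1.84 V > V_CE(sat) ≈ 0.2 V, the transistor is in the active region as assumed.

I_C ≈ 1.2 mA, V_CE ≈ 1.8 V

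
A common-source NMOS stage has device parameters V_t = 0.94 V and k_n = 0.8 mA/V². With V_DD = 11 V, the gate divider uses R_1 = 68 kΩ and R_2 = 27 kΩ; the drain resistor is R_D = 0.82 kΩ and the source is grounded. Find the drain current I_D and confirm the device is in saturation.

V_G = V_DD·R_2/(R_1+R_2) = 11×27/95 = 3.13 V. With the source grounded, V_GS = V_G = 3.13 V.
Assume saturation: I_D = (k_n/2)(V_GS − V_t)² = (0.8/2)×(3.13 − 0.94)² = 0.4×2.19² = 1.91 mA.
V_DS = V_DD − I_D·R_D = 11 − 1.91×0.82 = 9.43 V.
Saturation requires V_DS ≥ V_GS − V_t = 2.19 V; 9.43 ≥ 2.19 ✓.

I_D ≈ 1.9 mA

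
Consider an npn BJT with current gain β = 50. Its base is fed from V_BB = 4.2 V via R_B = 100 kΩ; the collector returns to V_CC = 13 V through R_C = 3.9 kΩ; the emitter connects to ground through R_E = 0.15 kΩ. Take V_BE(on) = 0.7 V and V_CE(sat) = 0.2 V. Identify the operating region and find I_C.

active; I_C ≈ 1.6 mA

Assume active. Base-emitter loop: I_B = (V_BB − V_BE)/(R_B + (β+1)R_E) = (4.2 − 0.7)/(100 + 51×0.15) = 0.0325 mA.
I_C = β·I_B = 50×0.0325 = 1.63 mA.
V_CE = V_CC − I_C·R_C − I_E·R_E = 13 − 1.63×3.9 − 1.66×0.15 = 6.41 V > V_CE(sat), so the active-region assumption holds.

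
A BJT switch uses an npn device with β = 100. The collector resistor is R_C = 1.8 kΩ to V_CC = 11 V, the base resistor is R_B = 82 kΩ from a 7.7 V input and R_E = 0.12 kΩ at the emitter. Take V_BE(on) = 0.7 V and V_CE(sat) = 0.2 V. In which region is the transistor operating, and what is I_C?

Assume active: I_B = (7.7 − 0.7)/(82 + 101×0.12) = 0.0744 mA, I_C = β·I_B = 7.44 mA.
Then V_CE = 11 − 7.44×1.8 − 7.51×0.12 = -3.29 V < 0.2 V — the active assumption fails.
Re-solve with V_CE = 0.2 V. KCL at the emitter: V_E/R_E = (V_BB−0.7−V_E)/R_B + (V_CC−0.2−V_E)/R_C, giving V_E = 0.684 V.
I_C = (V_CC − 0.2 − V_E)/R_C = (10.8 − 0.684)/1.8 = 5.62 mA.
Check: I_B = (7 − 0.684)/82 = 0.077 mA, and β·I_B = 7.7 mA > I_C, confirming saturation.

saturation; I_C ≈ 5.6 mA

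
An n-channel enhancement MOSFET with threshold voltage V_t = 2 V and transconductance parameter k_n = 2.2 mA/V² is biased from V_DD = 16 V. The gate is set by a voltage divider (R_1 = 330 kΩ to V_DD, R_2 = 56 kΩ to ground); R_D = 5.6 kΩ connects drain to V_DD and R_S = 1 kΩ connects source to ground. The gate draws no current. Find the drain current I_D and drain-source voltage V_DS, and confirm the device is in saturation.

V_G = V_DD·R_2/(R_1+R_2) = 16×56/386 = 2.32 V.
Assume saturation: I_D = (k_n/2)(V_GS − V_t)² with V_GS = V_G − I_D·R_S = 2.32 − 1·I_D.
Substituting gives 1.1·I_D² − 1.71·I_D + 0.114 = 0, with roots I_D = 0.0696 or 1.48 mA.
The root I_D = 1.48 mA gives V_GS = 0.839 V ≤ V_t, so take I_D = 0.0696 mA.
Then V_GS = 2.25 V and V_DS = V_DD − I_D(R_D+R_S) = 16 − 0.0696×6.6 = 15.5 V.
Saturation requires V_DS ≥ V_GS − V_t = 0.252 V; 15.5 ≥ 0.252 ✓.

I_D ≈ 0.07 mA, V_DS ≈ 16 V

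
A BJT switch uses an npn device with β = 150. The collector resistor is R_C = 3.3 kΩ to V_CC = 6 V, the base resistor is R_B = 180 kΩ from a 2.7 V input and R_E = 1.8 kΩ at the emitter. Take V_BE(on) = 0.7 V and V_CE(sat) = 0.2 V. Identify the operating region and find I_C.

active; I_C ≈ 0.66 mA

Assume active. Base-emitter loop: I_B = (V_BB − V_BE)/(R_B + (β+1)R_E) = (2.7 − 0.7)/(180 + 151×1.8) = 0.00443 mA.
I_C = β·I_B = 150×0.00443 = 0.664 mA.
V_CE = V_CC − I_C·R_C − I_E·R_E = 6 − 0.664×3.3 − 0.668×1.8 = 2.61 V > V_CE(sat), so the active-region assumption holds.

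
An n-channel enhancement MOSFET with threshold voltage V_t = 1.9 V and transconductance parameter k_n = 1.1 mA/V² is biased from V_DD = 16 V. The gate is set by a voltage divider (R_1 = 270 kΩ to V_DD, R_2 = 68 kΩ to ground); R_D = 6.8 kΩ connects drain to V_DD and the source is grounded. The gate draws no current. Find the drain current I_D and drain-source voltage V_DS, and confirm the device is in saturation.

I_D ≈ 0.96 mA, V_DS ≈ 9.5 V

V_G = V_DD·R_2/(R_1+R_2) = 16×68/338 = 3.22 V. With the source grounded, V_GS = V_G = 3.22 V.
Assume saturation: I_D = (k_n/2)(V_GS − V_t)² = (1.1/2)×(3.22 − 1.9)² = 0.55×1.32² = 0.957 mA.
V_DS = V_DD − I_D·R_D = 16 − 0.957×6.8 = 9.49 V.
Saturation requires V_DS ≥ V_GS − V_t = 1.32 V; 9.49 ≥ 1.32 ✓.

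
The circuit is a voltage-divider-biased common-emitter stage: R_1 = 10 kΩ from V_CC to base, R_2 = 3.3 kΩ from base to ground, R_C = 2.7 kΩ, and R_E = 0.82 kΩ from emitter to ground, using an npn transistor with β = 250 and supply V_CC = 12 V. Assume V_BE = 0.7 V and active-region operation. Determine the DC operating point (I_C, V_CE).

I_C ≈ 2.7 mA, V_CE ≈ 2.4 V

Thevenize the base divider: V_Th = V_CC·R_2/(R_1+R_2) = 12×3.3/13.3 = 2.98 V, R_Th = R_1‖R_2 = 2.48 kΩ.
Base-emitter loop: V_Th = I_B·R_Th + V_BE + (β+1)I_B·R_E, so I_B = (2.98 − 0.7) / (2.48 + 251×0.82) = 0.0109 mA.
I_C = β·I_B = 250×0.0109 = 2.73 mA, and I_E = (β+1)I_B = 2.74 mA.
V_CE = V_CC − I_C·R_C − I_E·R_E = 12 − 2.73×2.7 − 2.74×0.82 = 2.37 V.
V_CE = 2.37 V > 0.2 V confirms active-region operation.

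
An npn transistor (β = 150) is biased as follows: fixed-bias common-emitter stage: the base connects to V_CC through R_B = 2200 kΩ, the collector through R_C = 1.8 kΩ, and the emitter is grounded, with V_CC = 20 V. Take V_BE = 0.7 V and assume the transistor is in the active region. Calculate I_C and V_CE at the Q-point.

Base loop: V_CC = I_B·R_B + V_BE, so I_B = (20 − 0.7)/2200 kΩ = 0.00877 mA.
In the active region I_C = β·I_B = 150 × 0.00877 = 1.32 mA.
Collector loop: V_CE = V_CC − I_C·R_C = 20 − 1.32×1.8 = 17.6 V.
Since V_CE = 17.6 V > V_CE(sat) ≈ 0.2 V, the transistor is in the active region as assumed.

I_C ≈ 1.3 mA, V_CE ≈ 18 V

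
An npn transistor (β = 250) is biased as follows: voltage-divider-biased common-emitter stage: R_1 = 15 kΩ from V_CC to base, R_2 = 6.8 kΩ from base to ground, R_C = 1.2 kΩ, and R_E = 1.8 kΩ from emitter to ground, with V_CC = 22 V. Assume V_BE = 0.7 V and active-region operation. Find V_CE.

Thevenize the base divider: V_Th = V_CC·R_2/(R_1+R_2) = 22×6.8/21.8 = 6.86 V, R_Th = R_1‖R_2 = 4.68 kΩ.
Base-emitter loop: V_Th = I_B·R_Th + V_BE + (β+1)I_B·R_E, so I_B = (6.86 − 0.7) / (4.68 + 251×1.8) = 0.0135 mA.
I_C = β·I_B = 250×0.0135 = 3.37 mA, and I_E = (β+1)I_B = 3.39 mA.
V_CE = V_CC − I_C·R_C − I_E·R_E = 22 − 3.37×1.2 − 3.39×1.8 = 11.9 V.
V_CE = 11.9 V > 0.2 V confirms active-region operation.

V_CE ≈ 12 V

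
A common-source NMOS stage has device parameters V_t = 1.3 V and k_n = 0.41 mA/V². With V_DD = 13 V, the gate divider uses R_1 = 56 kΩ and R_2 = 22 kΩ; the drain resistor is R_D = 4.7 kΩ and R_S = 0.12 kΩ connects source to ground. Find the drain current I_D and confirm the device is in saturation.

V_G = V_DD·R_2/(R_1+R_2) = 13×22/78 = 3.67 V.
Assume saturation: I_D = (k_n/2)(V_GS − V_t)² with V_GS = V_G − I_D·R_S = 3.67 − 0.12·I_D.
Substituting gives 0.00295·I_D² − 1.12·I_D + 1.15 = 0, with roots I_D = 1.03 or 377 mA.
The root I_D = 377 mA gives V_GS = -41.6 V ≤ V_t, so take I_D = 1.03 mA.
Then V_GS = 3.54 V and V_DS = V_DD − I_D(R_D+R_S) = 13 − 1.03×4.82 = 8.03 V.
Saturation requires V_DS ≥ V_GS − V_t = 2.24 V; 8.03 ≥ 2.24 ✓.

I_D ≈ 1 mA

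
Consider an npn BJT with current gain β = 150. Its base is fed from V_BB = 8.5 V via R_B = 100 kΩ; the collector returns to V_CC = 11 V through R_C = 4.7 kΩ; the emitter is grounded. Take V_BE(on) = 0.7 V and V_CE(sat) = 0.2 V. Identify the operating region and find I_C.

Assume active: I_B = (8.5 − 0.7)/100 = 0.078 mA, giving I_C = β·I_B = 11.7 mA.
But then V_CE = 11 − 11.7×4.7 = -44 V < V_CE(sat) = 0.2 V — impossible in the active region.
So the transistor is saturated. With V_CE = 0.2 V, I_C = (V_CC − 0.2)/R_C = 10.8/4.7 = 2.3 mA.
Check: β·I_B = 11.7 mA > I_C = 2.3 mA, confirming saturation.

saturation; I_C ≈ 2.3 mA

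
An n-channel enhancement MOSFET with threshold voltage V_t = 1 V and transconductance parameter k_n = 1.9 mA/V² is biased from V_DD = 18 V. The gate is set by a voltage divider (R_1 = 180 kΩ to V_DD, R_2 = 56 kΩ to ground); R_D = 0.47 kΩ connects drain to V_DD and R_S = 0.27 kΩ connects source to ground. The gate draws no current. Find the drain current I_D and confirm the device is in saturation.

I_D ≈ 4.3 mA

V_G = V_DD·R_2/(R_1+R_2) = 18×56/236 = 4.27 V.
Assume saturation: I_D = (k_n/2)(V_GS − V_t)² with V_GS = V_G − I_D·R_S = 4.27 − 0.27·I_D.
Substituting gives 0.0693·I_D² − 2.68·I_D + 10.2 = 0, with roots I_D = 4.27 or 34.4 mA.
The root I_D = 34.4 mA gives V_GS = -5.02 V ≤ V_t, so take I_D = 4.27 mA.
Then V_GS = 3.12 V and V_DS = V_DD − I_D(R_D+R_S) = 18 − 4.27×0.74 = 14.8 V.
Saturation requires V_DS ≥ V_GS − V_t = 2.12 V; 14.8 ≥ 2.12 ✓.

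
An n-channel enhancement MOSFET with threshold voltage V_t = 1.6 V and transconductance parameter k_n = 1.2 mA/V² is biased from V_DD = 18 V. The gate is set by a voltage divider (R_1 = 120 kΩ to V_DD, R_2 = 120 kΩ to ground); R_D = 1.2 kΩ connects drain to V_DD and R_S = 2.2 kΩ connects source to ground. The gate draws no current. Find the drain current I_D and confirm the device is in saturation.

I_D ≈ 2.4 mA

V_G = V_DD·R_2/(R_1+R_2) = 18×120/240 = 9 V.
Assume saturation: I_D = (k_n/2)(V_GS − V_t)² with V_GS = V_G − I_D·R_S = 9 − 2.2·I_D.
Substituting gives 2.9·I_D² − 20.5·I_D + 32.9 = 0, with roots I_D = 2.45 or 4.63 mA.
The root I_D = 4.63 mA gives V_GS = -1.18 V ≤ V_t, so take I_D = 2.45 mA.
Then V_GS = 3.62 V and V_DS = V_DD − I_D(R_D+R_S) = 18 − 2.45×3.4 = 9.68 V.
Saturation requires V_DS ≥ V_GS − V_t = 2.02 V; 9.68 ≥ 2.02 ✓.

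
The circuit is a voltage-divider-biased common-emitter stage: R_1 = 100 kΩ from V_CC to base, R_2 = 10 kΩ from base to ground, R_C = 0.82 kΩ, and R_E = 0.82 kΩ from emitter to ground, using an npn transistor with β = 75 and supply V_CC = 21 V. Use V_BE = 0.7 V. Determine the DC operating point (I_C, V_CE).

Thevenize the base divider: V_Th = V_CC·R_2/(R_1+R_2) = 21×10/110 = 1.91 V, R_Th = R_1‖R_2 = 9.09 kΩ.
Base-emitter loop: V_Th = I_B·R_Th + V_BE + (β+1)I_B·R_E, so I_B = (1.91 − 0.7) / (9.09 + 76×0.82) = 0.0169 mA.
I_C = β·I_B = 75×0.0169 = 1.27 mA, and I_E = (β+1)I_B = 1.29 mA.
V_CE = V_CC − I_C·R_C − I_E·R_E = 21 − 1.27×0.82 − 1.29×0.82 = 18.9 V.
V_CE = 18.9 V > 0.2 V confirms active-region operation.

I_C ≈ 1.3 mA, V_CE ≈ 19 V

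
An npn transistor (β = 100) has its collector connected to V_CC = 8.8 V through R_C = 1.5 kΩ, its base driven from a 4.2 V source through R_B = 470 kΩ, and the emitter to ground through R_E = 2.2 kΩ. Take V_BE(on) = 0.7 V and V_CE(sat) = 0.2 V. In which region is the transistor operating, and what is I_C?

Assume active. Base-emitter loop: I_B = (V_BB − V_BE)/(R_B + (β+1)R_E) = (4.2 − 0.7)/(470 + 101×2.2) = 0.00506 mA.
I_C = β·I_B = 100×0.00506 = 0.506 mA.
V_CE = V_CC − I_C·R_C − I_E·R_E = 8.8 − 0.506×1.5 − 0.511×2.2 = 6.92 V > V_CE(sat), so the active-region assumption holds.

active; I_C ≈ 0.51 mA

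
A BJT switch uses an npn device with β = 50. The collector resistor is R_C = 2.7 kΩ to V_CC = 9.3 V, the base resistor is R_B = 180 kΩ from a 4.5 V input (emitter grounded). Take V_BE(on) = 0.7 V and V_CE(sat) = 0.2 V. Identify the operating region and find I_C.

Assume active. Base-emitter loop: I_B = (V_BB − V_BE)/R_B = (4.5 − 0.7)/180 = 0.0211 mA.
I_C = β·I_B = 50×0.0211 = 1.06 mA.
V_CE = V_CC − I_C·R_C = 9.3 − 1.06×2.7 = 6.45 V > V_CE(sat), so the active-region assumption holds.

active; I_C ≈ 1.1 mA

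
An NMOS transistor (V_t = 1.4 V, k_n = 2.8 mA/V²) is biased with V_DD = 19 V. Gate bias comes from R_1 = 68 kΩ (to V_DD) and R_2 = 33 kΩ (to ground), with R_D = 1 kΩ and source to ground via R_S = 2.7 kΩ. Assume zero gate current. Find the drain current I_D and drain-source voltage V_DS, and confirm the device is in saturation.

I_D ≈ 1.4 mA, V_DS ≈ 14 V

V_G = V_DD·R_2/(R_1+R_2) = 19×33/101 = 6.21 V.
Assume saturation: I_D = (k_n/2)(V_GS − V_t)² with V_GS = V_G − I_D·R_S = 6.21 − 2.7·I_D.
Substituting gives 10.2·I_D² − 37.3·I_D + 32.4 = 0, with roots I_D = 1.41 or 2.25 mA.
The root I_D = 2.25 mA gives V_GS = 0.132 V ≤ V_t, so take I_D = 1.41 mA.
Then V_GS = 2.4 V and V_DS = V_DD − I_D(R_D+R_S) = 19 − 1.41×3.7 = 13.8 V.
Saturation requires V_DS ≥ V_GS − V_t = 1 V; 13.8 ≥ 1 ✓.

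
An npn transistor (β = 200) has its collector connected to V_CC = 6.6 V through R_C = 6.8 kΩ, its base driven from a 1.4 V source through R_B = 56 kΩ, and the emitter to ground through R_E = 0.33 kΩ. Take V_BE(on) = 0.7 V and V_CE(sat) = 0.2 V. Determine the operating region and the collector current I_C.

Assume active: I_B = (1.4 − 0.7)/(56 + 201×0.33) = 0.00572 mA, I_C = β·I_B = 1.14 mA.
Then V_CE = 6.6 − 1.14×6.8 − 1.15×0.33 = -1.56 V < 0.2 V — the active assumption fails.
Re-solve with V_CE = 0.2 V. KCL at the emitter: V_E/R_E = (V_BB−0.7−V_E)/R_B + (V_CC−0.2−V_E)/R_C, giving V_E = 0.298 V.
I_C = (V_CC − 0.2 − V_E)/R_C = (6.4 − 0.298)/6.8 = 0.897 mA.
Check: I_B = (0.7 − 0.298)/56 = 0.00717 mA, and β·I_B = 1.43 mA > I_C, confirming saturation.

saturation; I_C ≈ 0.9 mA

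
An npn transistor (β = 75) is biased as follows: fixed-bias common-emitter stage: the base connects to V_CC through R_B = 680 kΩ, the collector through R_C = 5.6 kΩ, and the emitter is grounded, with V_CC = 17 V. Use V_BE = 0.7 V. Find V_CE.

Base loop: V_CC = I_B·R_B + V_BE, so I_B = (17 − 0.7)/680 kΩ = 0.024 mA.
In the active region I_C = β·I_B = 75 × 0.024 = 1.8 mA.
Collector loop: V_CE = V_CC − I_C·R_C = 17 − 1.8×5.6 = 6.93 V.
Since V_CE = 6.93 V > V_CE(sat) ≈ 0.2 V, the transistor is in the active region as assumed.

V_CE ≈ 6.9 V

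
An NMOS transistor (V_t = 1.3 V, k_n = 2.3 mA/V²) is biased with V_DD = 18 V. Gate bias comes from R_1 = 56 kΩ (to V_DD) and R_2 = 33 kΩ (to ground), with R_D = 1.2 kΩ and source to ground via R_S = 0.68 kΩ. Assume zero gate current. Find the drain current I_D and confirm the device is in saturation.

V_G = V_DD·R_2/(R_1+R_2) = 18×33/89 = 6.67 V.
Assume saturation: I_D = (k_n/2)(V_GS − V_t)² with V_GS = V_G − I_D·R_S = 6.67 − 0.68·I_D.
Substituting gives 0.532·I_D² − 9.41·I_D + 33.2 = 0, with roots I_D = 4.88 or 12.8 mA.
The root I_D = 12.8 mA gives V_GS = -2.04 V ≤ V_t, so take I_D = 4.88 mA.
Then V_GS = 3.36 V and V_DS = V_DD − I_D(R_D+R_S) = 18 − 4.88×1.88 = 8.83 V.
Saturation requires V_DS ≥ V_GS − V_t = 2.06 V; 8.83 ≥ 2.06 ✓.

I_D ≈ 4.9 mA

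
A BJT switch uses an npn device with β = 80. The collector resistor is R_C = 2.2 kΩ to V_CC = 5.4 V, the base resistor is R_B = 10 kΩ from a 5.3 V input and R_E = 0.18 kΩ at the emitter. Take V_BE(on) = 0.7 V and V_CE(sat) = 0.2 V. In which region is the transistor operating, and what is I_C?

saturation; I_C ≈ 2.2 mA

Assume active: I_B = (5.3 − 0.7)/(10 + 81×0.18) = 0.187 mA, I_C = β·I_B = 15 mA.
Then V_CE = 5.4 − 15×2.2 − 15.2×0.18 = -30.3 V < 0.2 V — the active assumption fails.
Re-solve with V_CE = 0.2 V. KCL at the emitter: V_E/R_E = (V_BB−0.7−V_E)/R_B + (V_CC−0.2−V_E)/R_C, giving V_E = 0.462 V.
I_C = (V_CC − 0.2 − V_E)/R_C = (5.2 − 0.462)/2.2 = 2.15 mA.
Check: I_B = (4.6 − 0.462)/10 = 0.414 mA, and β·I_B = 33.1 mA > I_C, confirming saturation.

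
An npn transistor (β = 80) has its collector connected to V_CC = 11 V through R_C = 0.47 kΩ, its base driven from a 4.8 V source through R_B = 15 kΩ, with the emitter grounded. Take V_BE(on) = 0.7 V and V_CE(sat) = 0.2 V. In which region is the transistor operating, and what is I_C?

Assume active. Base-emitter loop: I_B = (V_BB − V_BE)/R_B = (4.8 − 0.7)/15 = 0.273 mA.
I_C = β·I_B = 80×0.273 = 21.9 mA.
V_CE = V_CC − I_C·R_C = 11 − 21.9×0.47 = 0.723 V > V_CE(sat), so the active-region assumption holds.

active; I_C ≈ 22 mA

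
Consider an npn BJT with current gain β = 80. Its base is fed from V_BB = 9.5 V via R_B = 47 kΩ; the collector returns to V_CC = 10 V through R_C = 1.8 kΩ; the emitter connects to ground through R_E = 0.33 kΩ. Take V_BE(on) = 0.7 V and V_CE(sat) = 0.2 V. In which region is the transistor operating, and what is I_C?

Assume active: I_B = (9.5 − 0.7)/(47 + 81×0.33) = 0.119 mA, I_C = β·I_B = 9.55 mA.
Then V_CE = 10 − 9.55×1.8 − 9.67×0.33 = -10.4 V < 0.2 V — the active assumption fails.
Re-solve with V_CE = 0.2 V. KCL at the emitter: V_E/R_E = (V_BB−0.7−V_E)/R_B + (V_CC−0.2−V_E)/R_C, giving V_E = 1.56 V.
I_C = (V_CC − 0.2 − V_E)/R_C = (9.8 − 1.56)/1.8 = 4.58 mA.
Check: I_B = (8.8 − 1.56)/47 = 0.154 mA, and β·I_B = 12.3 mA > I_C, confirming saturation.

saturation; I_C ≈ 4.6 mA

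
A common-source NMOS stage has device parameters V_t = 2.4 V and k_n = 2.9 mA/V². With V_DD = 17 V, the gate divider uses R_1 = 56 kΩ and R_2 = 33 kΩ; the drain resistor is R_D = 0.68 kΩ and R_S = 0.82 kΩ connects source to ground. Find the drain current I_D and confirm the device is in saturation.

I_D ≈ 3 mA

V_G = V_DD·R_2/(R_1+R_2) = 17×33/89 = 6.3 V.
Assume saturation: I_D = (k_n/2)(V_GS − V_t)² with V_GS = V_G − I_D·R_S = 6.3 − 0.82·I_D.
Substituting gives 0.975·I_D² − 10.3·I_D + 22.1 = 0, with roots I_D = 3 or 7.54 mA.
The root I_D = 7.54 mA gives V_GS = 0.119 V ≤ V_t, so take I_D = 3 mA.
Then V_GS = 3.84 V and V_DS = V_DD − I_D(R_D+R_S) = 17 − 3×1.5 = 12.5 V.
Saturation requires V_DS ≥ V_GS − V_t = 1.44 V; 12.5 ≥ 1.44 ✓.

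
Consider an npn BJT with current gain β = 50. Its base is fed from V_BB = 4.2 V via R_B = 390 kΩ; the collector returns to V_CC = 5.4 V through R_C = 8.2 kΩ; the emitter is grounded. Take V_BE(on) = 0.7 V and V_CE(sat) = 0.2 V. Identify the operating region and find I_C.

Assume active. Base-emitter loop: I_B = (V_BB − V_BE)/R_B = (4.2 − 0.7)/390 = 0.00897 mA.
I_C = β·I_B = 50×0.00897 = 0.449 mA.
V_CE = V_CC − I_C·R_C = 5.4 − 0.449×8.2 = 1.72 V > V_CE(sat), so the active-region assumption holds.

active; I_C ≈ 0.45 mA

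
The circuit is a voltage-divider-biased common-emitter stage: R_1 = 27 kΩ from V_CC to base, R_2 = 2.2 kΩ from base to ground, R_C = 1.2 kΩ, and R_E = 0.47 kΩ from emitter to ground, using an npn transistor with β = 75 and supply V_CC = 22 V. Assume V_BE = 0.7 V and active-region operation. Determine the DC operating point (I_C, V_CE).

I_C ≈ 1.9 mA, V_CE ≈ 19 V

Thevenize the base divider: V_Th = V_CC·R_2/(R_1+R_2) = 22×2.2/29.2 = 1.66 V, R_Th = R_1‖R_2 = 2.03 kΩ.
Base-emitter loop: V_Th = I_B·R_Th + V_BE + (β+1)I_B·R_E, so I_B = (1.66 − 0.7) / (2.03 + 76×0.47) = 0.0254 mA.
I_C = β·I_B = 75×0.0254 = 1.9 mA, and I_E = (β+1)I_B = 1.93 mA.
V_CE = V_CC − I_C·R_C − I_E·R_E = 22 − 1.9×1.2 − 1.93×0.47 = 18.8 V.
V_CE = 18.8 V > 0.2 V confirms active-region operation.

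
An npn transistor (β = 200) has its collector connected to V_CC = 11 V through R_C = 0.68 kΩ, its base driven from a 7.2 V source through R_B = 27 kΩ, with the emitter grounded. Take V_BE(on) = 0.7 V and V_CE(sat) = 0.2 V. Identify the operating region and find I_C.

saturation; I_C ≈ 16 mA

Assume active: I_B = (7.2 − 0.7)/27 = 0.241 mA, giving I_C = β·I_B = 48.1 mA.
But then V_CE = 11 − 48.1×0.68 = -21.7 V < V_CE(sat) = 0.2 V — impossible in the active region.
So the transistor is saturated. With V_CE = 0.2 V, I_C = (V_CC − 0.2)/R_C = 10.8/0.68 = 15.9 mA.
Check: β·I_B = 48.1 mA > I_C = 15.9 mA, confirming saturation.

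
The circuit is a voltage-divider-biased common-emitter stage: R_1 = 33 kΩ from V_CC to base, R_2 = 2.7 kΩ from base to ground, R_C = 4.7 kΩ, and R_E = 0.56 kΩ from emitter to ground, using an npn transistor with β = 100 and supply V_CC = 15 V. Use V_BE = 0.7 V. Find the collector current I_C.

Thevenize the base divider: V_Th = V_CC·R_2/(R_1+R_2) = 15×2.7/35.7 = 1.13 V, R_Th = R_1‖R_2 = 2.5 kΩ.
Base-emitter loop: V_Th = I_B·R_Th + V_BE + (β+1)I_B·R_E, so I_B = (1.13 − 0.7) / (2.5 + 101×0.56) = 0.00736 mA.
I_C = β·I_B = 100×0.00736 = 0.736 mA, and I_E = (β+1)I_B = 0.743 mA.
V_CE = V_CC − I_C·R_C − I_E·R_E = 15 − 0.736×4.7 − 0.743×0.56 = 11.1 V.
V_CE = 11.1 V > 0.2 V confirms active-region operation.

I_C ≈ 0.74 mA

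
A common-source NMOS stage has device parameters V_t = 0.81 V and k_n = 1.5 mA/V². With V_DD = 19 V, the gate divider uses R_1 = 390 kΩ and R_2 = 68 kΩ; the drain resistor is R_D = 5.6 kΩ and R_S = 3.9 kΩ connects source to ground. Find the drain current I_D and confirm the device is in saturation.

V_G = V_DD·R_2/(R_1+R_2) = 19×68/458 = 2.82 V.
Assume saturation: I_D = (k_n/2)(V_GS − V_t)² with V_GS = V_G − I_D·R_S = 2.82 − 3.9·I_D.
Substituting gives 11.4·I_D² − 12.8·I_D + 3.03 = 0, with roots I_D = 0.342 or 0.777 mA.
The root I_D = 0.777 mA gives V_GS = -0.208 V ≤ V_t, so take I_D = 0.342 mA.
Then V_GS = 1.49 V and V_DS = V_DD − I_D(R_D+R_S) = 19 − 0.342×9.5 = 15.7 V.
Saturation requires V_DS ≥ V_GS − V_t = 0.676 V; 15.7 ≥ 0.676 ✓.

I_D ≈ 0.34 mA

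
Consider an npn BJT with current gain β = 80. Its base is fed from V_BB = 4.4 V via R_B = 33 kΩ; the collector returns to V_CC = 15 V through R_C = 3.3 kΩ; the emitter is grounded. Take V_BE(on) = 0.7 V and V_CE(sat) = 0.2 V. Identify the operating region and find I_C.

Assume active: I_B = (4.4 − 0.7)/33 = 0.112 mA, giving I_C = β·I_B = 8.97 mA.
But then V_CE = 15 − 8.97×3.3 = -14.6 V < V_CE(sat) = 0.2 V — impossible in the active region.
So the transistor is saturated. With V_CE = 0.2 V, I_C = (V_CC − 0.2)/R_C = 14.8/3.3 = 4.48 mA.
Check: β·I_B = 8.97 mA > I_C = 4.48 mA, confirming saturation.

saturation; I_C ≈ 4.5 mA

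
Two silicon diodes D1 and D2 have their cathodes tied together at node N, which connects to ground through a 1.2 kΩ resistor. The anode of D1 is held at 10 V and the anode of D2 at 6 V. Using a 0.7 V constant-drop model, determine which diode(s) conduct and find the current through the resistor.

Assume both conduct. Then node N would need to be at both 10−0.7 = 9.3 V and 6−0.7 = 5.3 V, which is impossible.
Assume only D1 conducts: V_N = 10 − 0.7 = 9.3 V, so I_R = 9.3/1.2 = 7.75 mA.
Check D2: its anode-to-cathode voltage is 6 − 9.3 = -3.3 V < 0.7 V, so it is off. The assumption is consistent.

Only D1 conducts; I_R ≈ 7.8 mA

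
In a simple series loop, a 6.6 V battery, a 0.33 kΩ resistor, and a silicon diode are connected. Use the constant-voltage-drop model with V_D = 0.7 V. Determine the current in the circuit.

KVL around the loop: 6.6 = V_D + I·R = 0.7 + I × 0.33 kΩ.
So I = (6.6 − 0.7) / 0.33 kΩ = 5.9 / 0.33 = 17.9 mA.

I ≈ 18 mA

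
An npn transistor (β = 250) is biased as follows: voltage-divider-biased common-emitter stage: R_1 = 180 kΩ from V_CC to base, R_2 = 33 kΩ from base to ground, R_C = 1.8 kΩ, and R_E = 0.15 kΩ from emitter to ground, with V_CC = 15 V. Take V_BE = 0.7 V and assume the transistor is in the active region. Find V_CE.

Thevenize the base divider: V_Th = V_CC·R_2/(R_1+R_2) = 15×33/213 = 2.32 V, R_Th = R_1‖R_2 = 27.9 kΩ.
Base-emitter loop: V_Th = I_B·R_Th + V_BE + (β+1)I_B·R_E, so I_B = (2.32 − 0.7) / (27.9 + 251×0.15) = 0.0248 mA.
I_C = β·I_B = 250×0.0248 = 6.19 mA, and I_E = (β+1)I_B = 6.22 mA.
V_CE = V_CC − I_C·R_C − I_E·R_E = 15 − 6.19×1.8 − 6.22×0.15 = 2.92 V.
V_CE = 2.92 V > 0.2 V confirms active-region operation.

V_CE ≈ 2.9 V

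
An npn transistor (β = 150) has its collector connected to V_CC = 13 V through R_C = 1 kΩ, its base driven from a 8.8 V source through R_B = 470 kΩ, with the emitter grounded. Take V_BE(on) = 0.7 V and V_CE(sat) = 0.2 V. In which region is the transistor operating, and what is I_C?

active; I_C ≈ 2.6 mA

Assume active. Base-emitter loop: I_B = (V_BB − V_BE)/R_B = (8.8 − 0.7)/470 = 0.0172 mA.
I_C = β·I_B = 150×0.0172 = 2.59 mA.
V_CE = V_CC − I_C·R_C = 13 − 2.59×1 = 10.4 V > V_CE(sat), so the active-region assumption holds.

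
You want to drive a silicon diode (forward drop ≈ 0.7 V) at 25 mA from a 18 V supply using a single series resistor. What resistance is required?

R ≈ 0.69 kΩ

The resistor drops V_S − V_D = 18 − 0.7 = 17.3 V at 25 mA.
R = 17.3 V / 25 mA = 0.692 kΩ.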